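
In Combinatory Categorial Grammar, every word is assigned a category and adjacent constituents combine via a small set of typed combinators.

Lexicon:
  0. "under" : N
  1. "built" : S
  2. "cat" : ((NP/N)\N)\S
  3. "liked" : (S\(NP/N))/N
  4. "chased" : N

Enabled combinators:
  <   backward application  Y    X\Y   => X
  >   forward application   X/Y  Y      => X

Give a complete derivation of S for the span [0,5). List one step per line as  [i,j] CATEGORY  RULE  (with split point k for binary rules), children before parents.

[0,1] N  lex  "under"
[1,2] S  lex  "built"
[2,3] ((NP/N)\N)\S  lex  "cat"
[1,3] (NP/N)\N  <  k=2
[0,3] NP/N  <  k=1
[3,4] (S\(NP/N))/N  lex  "liked"
[4,5] N  lex  "chased"
[3,5] S\(NP/N)  >  k=4
[0,5] S  <  k=3

[0,5] S   <
  [0,3] NP/N   <
    [0,1] "under" : N
    [1,3] (NP/N)\N   <
      [1,2] "built" : S
      [2,3] "cat" : ((NP/N)\N)\S
  [3,5] S\(NP/N)   >
    [3,4] "liked" : (S\(NP/N))/N
    [4,5] "chased" : N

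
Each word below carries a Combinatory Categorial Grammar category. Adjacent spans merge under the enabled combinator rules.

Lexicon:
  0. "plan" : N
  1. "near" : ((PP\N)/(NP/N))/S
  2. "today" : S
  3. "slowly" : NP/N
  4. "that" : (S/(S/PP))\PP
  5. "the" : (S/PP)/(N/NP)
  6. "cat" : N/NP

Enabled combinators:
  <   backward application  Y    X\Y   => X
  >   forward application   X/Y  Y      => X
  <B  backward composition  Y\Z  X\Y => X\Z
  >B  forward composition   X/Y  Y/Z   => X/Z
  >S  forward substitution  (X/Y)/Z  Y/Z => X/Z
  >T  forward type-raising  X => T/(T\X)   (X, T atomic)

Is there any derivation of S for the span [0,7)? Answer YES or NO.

YES

[0,7] S   >
  [0,5] S/(S/PP)   <
    [0,4] PP   <
      [0,1] "plan" : N
      [1,4] PP\N   >
        [1,3] (PP\N)/(NP/N)   >
          [1,2] "near" : ((PP\N)/(NP/N))/S
          [2,3] "today" : S
        [3,4] "slowly" : NP/N
    [4,5] "that" : (S/(S/PP))\PP
  [5,7] S/PP   >
    [5,6] "the" : (S/PP)/(N/NP)
    [6,7] "cat" : N/NP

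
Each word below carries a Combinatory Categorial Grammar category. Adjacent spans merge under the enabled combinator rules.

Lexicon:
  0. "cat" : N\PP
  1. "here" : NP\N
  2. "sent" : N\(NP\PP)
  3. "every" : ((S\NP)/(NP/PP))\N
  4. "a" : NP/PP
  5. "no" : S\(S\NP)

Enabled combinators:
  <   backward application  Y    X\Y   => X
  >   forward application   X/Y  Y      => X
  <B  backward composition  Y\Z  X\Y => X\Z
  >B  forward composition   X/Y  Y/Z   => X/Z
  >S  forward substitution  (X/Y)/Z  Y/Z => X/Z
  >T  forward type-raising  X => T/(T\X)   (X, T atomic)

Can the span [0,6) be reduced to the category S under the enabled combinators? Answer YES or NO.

YES

[0,6] S   <
  [0,5] S\NP   >
    [0,4] (S\NP)/(NP/PP)   <
      [0,3] N   <
        [0,2] NP\PP   <B
          [0,1] "cat" : N\PP
          [1,2] "here" : NP\N
        [2,3] "sent" : N\(NP\PP)
      [3,4] "every" : ((S\NP)/(NP/PP))\N
    [4,5] "a" : NP/PP
  [5,6] "no" : S\(S\NP)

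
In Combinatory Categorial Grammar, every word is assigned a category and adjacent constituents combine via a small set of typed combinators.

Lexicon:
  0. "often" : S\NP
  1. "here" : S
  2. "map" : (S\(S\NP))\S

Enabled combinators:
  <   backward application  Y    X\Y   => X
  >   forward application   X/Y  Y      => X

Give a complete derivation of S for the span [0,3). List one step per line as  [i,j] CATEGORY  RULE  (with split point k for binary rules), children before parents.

[0,1] S\NP  lex  "often"
[1,2] S  lex  "here"
[2,3] (S\(S\NP))\S  lex  "map"
[1,3] S\(S\NP)  <  k=2
[0,3] S  <  k=1

[0,3] S   <
  [0,1] "often" : S\NP
  [1,3] S\(S\NP)   <
    [1,2] "here" : S
    [2,3] "map" : (S\(S\NP))\S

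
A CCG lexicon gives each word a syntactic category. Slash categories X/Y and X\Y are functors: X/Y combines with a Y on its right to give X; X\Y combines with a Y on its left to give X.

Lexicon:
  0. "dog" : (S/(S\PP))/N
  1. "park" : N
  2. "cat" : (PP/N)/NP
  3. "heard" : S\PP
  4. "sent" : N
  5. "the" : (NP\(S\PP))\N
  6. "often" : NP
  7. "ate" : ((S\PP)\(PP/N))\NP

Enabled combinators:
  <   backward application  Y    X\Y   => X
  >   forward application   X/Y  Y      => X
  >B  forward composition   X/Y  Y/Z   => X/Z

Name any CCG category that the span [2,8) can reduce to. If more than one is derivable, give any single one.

[0,8] S   >
  [0,2] S/(S\PP)   >
    [0,1] "dog" : (S/(S\PP))/N
    [1,2] "park" : N
  [2,8] S\PP   <
    [2,6] PP/N   >
      [2,3] "cat" : (PP/N)/NP
      [3,6] NP   <
        [3,4] "heard" : S\PP
        [4,6] NP\(S\PP)   <
          [4,5] "sent" : N
          [5,6] "the" : (NP\(S\PP))\N
    [6,8] (S\PP)\(PP/N)   <
      [6,7] "often" : NP
      [7,8] "ate" : ((S\PP)\(PP/N))\NP

S\PP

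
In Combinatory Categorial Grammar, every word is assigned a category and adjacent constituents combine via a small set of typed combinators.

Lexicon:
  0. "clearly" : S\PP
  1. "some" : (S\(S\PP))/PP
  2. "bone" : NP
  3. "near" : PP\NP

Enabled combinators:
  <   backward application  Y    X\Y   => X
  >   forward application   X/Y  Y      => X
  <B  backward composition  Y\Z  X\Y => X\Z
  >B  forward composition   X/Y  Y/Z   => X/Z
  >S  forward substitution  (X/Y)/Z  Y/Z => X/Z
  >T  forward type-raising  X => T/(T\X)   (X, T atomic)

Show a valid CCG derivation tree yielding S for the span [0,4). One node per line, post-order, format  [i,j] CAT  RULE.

[0,4] S   <
  [0,1] "clearly" : S\PP
  [1,4] S\(S\PP)   >
    [1,2] "some" : (S\(S\PP))/PP
    [2,4] PP   >
      [2,3] PP/(PP\NP)   >T
        [2,3] "bone" : NP
      [3,4] "near" : PP\NP

[0,1] S\PP  lex  "clearly"
[1,2] (S\(S\PP))/PP  lex  "some"
[2,3] NP  lex  "bone"
[2,3] PP/(PP\NP)  >T
[3,4] PP\NP  lex  "near"
[2,4] PP  >  k=3
[1,4] S\(S\PP)  >  k=2
[0,4] S  <  k=1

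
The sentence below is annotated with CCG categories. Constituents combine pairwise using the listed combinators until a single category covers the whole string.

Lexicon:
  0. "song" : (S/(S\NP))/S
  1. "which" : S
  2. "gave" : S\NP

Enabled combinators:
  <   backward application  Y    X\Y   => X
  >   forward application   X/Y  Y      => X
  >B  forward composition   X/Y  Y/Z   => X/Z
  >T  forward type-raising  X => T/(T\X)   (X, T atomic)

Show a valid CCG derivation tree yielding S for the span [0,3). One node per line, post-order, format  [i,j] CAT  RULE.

[0,3] S   >
  [0,2] S/(S\NP)   >
    [0,1] "song" : (S/(S\NP))/S
    [1,2] "which" : S
  [2,3] "gave" : S\NP

[0,1] (S/(S\NP))/S  lex  "song"
[1,2] S  lex  "which"
[0,2] S/(S\NP)  >  k=1
[2,3] S\NP  lex  "gave"
[0,3] S  >  k=2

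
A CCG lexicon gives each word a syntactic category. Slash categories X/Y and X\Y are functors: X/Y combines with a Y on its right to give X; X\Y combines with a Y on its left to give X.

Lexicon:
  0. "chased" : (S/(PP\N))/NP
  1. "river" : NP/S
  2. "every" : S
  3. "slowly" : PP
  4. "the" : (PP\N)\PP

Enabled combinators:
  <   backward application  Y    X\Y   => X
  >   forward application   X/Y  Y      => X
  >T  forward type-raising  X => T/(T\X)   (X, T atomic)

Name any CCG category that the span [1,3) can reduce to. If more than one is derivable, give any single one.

[0,5] S   >
  [0,3] S/(PP\N)   >
    [0,1] "chased" : (S/(PP\N))/NP
    [1,3] NP   >
      [1,2] "river" : NP/S
      [2,3] "every" : S
  [3,5] PP\N   <
    [3,4] "slowly" : PP
    [4,5] "the" : (PP\N)\PP

NP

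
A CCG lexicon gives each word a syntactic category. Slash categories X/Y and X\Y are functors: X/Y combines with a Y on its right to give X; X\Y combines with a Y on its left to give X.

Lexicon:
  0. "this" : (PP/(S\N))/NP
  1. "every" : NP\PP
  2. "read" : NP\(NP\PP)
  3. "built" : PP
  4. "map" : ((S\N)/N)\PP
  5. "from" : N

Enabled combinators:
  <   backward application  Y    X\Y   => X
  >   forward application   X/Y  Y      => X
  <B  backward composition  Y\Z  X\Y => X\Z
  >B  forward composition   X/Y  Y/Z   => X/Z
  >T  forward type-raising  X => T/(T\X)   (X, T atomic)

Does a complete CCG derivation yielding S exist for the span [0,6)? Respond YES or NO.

(PP/(S\N))/NP NP\PP NP\(NP\PP) PP ((S\N)/N)\PP N
CKY chart[0,6] = {N/(N\PP), NP/(NP\PP), PP, PP/(N\N), PP/(PP\PP), S/(S\PP)}; S ∉ chart

NO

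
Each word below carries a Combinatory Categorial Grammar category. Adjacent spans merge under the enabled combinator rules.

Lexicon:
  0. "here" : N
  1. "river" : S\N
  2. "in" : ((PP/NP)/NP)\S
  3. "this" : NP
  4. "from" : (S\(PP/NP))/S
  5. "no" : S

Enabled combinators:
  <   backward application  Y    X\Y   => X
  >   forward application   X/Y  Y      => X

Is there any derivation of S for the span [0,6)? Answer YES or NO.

YES

[0,6] S   <
  [0,4] PP/NP   >
    [0,3] (PP/NP)/NP   <
      [0,2] S   <
        [0,1] "here" : N
        [1,2] "river" : S\N
      [2,3] "in" : ((PP/NP)/NP)\S
    [3,4] "this" : NP
  [4,6] S\(PP/NP)   >
    [4,5] "from" : (S\(PP/NP))/S
    [5,6] "no" : S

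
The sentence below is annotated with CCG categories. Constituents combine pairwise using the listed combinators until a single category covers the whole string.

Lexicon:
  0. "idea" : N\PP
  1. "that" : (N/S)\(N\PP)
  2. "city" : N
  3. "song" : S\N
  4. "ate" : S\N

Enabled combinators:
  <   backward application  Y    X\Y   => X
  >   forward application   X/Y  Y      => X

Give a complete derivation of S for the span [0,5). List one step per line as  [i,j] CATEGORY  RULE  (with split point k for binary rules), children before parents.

[0,5] S   <
  [0,4] N   >
    [0,2] N/S   <
      [0,1] "idea" : N\PP
      [1,2] "that" : (N/S)\(N\PP)
    [2,4] S   <
      [2,3] "city" : N
      [3,4] "song" : S\N
  [4,5] "ate" : S\N

[0,1] N\PP  lex  "idea"
[1,2] (N/S)\(N\PP)  lex  "that"
[0,2] N/S  <  k=1
[2,3] N  lex  "city"
[3,4] S\N  lex  "song"
[2,4] S  <  k=3
[0,4] N  >  k=2
[4,5] S\N  lex  "ate"
[0,5] S  <  k=4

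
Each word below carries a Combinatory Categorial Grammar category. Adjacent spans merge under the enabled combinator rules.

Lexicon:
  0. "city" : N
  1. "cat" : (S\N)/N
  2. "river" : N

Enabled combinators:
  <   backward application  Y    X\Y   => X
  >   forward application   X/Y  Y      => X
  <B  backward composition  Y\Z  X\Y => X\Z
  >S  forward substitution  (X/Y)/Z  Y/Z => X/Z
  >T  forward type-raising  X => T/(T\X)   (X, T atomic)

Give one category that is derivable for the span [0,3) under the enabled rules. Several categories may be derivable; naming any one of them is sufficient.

[0,3] S   >
  [0,1] S/(S\N)   >T
    [0,1] "city" : N
  [1,3] S\N   >
    [1,2] "cat" : (S\N)/N
    [2,3] "river" : N

S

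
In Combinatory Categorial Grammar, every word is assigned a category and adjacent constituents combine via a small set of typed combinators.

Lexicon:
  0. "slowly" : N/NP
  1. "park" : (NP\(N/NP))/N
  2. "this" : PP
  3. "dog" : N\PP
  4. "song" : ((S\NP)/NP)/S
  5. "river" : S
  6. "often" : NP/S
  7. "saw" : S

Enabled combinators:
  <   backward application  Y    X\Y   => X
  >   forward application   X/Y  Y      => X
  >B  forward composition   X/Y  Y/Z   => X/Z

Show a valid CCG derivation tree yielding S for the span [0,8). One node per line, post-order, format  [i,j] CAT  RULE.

[0,1] N/NP  lex  "slowly"
[1,2] (NP\(N/NP))/N  lex  "park"
[2,3] PP  lex  "this"
[3,4] N\PP  lex  "dog"
[2,4] N  <  k=3
[1,4] NP\(N/NP)  >  k=2
[0,4] NP  <  k=1
[4,5] ((S\NP)/NP)/S  lex  "song"
[5,6] S  lex  "river"
[4,6] (S\NP)/NP  >  k=5
[6,7] NP/S  lex  "often"
[7,8] S  lex  "saw"
[6,8] NP  >  k=7
[4,8] S\NP  >  k=6
[0,8] S  <  k=4

[0,8] S   <
  [0,4] NP   <
    [0,1] "slowly" : N/NP
    [1,4] NP\(N/NP)   >
      [1,2] "park" : (NP\(N/NP))/N
      [2,4] N   <
        [2,3] "this" : PP
        [3,4] "dog" : N\PP
  [4,8] S\NP   >
    [4,6] (S\NP)/NP   >
      [4,5] "song" : ((S\NP)/NP)/S
      [5,6] "river" : S
    [6,8] NP   >
      [6,7] "often" : NP/S
      [7,8] "saw" : S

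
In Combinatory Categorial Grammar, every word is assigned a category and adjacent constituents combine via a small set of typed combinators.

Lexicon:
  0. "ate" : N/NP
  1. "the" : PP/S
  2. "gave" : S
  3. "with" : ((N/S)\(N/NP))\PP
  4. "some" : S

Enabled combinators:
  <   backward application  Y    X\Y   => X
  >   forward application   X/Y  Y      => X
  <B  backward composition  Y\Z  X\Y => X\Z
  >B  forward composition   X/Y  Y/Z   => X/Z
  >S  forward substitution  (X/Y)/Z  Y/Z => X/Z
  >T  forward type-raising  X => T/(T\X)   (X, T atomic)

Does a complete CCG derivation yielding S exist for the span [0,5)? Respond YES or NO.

NO

N/NP PP/S S ((N/S)\(N/NP))\PP S
CKY chart[0,5] = {N, N/(N\N), N/(S\S), NP/(NP\N), PP/(PP\N), S/(S\N)}; S ∉ chart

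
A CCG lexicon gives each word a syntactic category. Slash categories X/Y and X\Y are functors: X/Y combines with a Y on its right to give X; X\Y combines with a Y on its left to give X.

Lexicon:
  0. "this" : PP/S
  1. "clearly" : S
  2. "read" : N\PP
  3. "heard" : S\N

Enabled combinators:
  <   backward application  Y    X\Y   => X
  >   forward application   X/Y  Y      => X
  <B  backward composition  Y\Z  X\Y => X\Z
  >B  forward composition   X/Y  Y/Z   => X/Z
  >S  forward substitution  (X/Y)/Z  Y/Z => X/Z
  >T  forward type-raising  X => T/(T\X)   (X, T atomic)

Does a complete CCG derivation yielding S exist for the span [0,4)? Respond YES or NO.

[0,4] S   <
  [0,3] N   <
    [0,2] PP   >
      [0,1] "this" : PP/S
      [1,2] "clearly" : S
    [2,3] "read" : N\PP
  [3,4] "heard" : S\N

YES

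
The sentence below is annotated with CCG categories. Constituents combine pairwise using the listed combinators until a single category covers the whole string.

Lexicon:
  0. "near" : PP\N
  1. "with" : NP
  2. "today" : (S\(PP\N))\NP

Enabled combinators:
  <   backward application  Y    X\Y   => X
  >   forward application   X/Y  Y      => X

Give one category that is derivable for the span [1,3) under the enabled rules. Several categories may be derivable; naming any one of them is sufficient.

[0,3] S   <
  [0,1] "near" : PP\N
  [1,3] S\(PP\N)   <
    [1,2] "with" : NP
    [2,3] "today" : (S\(PP\N))\NP

S\(PP\N)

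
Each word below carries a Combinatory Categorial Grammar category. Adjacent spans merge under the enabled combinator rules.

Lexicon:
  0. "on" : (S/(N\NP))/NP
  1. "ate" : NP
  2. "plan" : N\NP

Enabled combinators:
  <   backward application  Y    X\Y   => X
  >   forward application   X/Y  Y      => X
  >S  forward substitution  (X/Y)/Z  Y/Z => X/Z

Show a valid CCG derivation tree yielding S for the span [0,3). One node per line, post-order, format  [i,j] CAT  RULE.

[0,3] S   >
  [0,2] S/(N\NP)   >
    [0,1] "on" : (S/(N\NP))/NP
    [1,2] "ate" : NP
  [2,3] "plan" : N\NP

[0,1] (S/(N\NP))/NP  lex  "on"
[1,2] NP  lex  "ate"
[0,2] S/(N\NP)  >  k=1
[2,3] N\NP  lex  "plan"
[0,3] S  >  k=2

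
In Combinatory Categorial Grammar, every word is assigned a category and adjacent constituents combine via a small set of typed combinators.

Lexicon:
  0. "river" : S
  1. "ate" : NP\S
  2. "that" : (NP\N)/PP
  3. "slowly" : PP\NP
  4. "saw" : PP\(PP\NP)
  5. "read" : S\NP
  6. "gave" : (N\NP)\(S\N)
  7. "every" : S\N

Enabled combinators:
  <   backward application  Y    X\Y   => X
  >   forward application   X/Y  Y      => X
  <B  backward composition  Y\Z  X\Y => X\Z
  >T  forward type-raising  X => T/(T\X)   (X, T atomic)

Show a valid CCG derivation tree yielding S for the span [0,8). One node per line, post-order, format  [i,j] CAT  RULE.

[0,8] S   <
  [0,7] N   <
    [0,2] NP   <
      [0,1] "river" : S
      [1,2] "ate" : NP\S
    [2,7] N\NP   <
      [2,6] S\N   <B
        [2,5] NP\N   >
          [2,3] "that" : (NP\N)/PP
          [3,5] PP   <
            [3,4] "slowly" : PP\NP
            [4,5] "saw" : PP\(PP\NP)
        [5,6] "read" : S\NP
      [6,7] "gave" : (N\NP)\(S\N)
  [7,8] "every" : S\N

[0,1] S  lex  "river"
[1,2] NP\S  lex  "ate"
[0,2] NP  <  k=1
[2,3] (NP\N)/PP  lex  "that"
[3,4] PP\NP  lex  "slowly"
[4,5] PP\(PP\NP)  lex  "saw"
[3,5] PP  <  k=4
[2,5] NP\N  >  k=3
[5,6] S\NP  lex  "read"
[2,6] S\N  <B  k=5
[6,7] (N\NP)\(S\N)  lex  "gave"
[2,7] N\NP  <  k=6
[0,7] N  <  k=2
[7,8] S\N  lex  "every"
[0,8] S  <  k=7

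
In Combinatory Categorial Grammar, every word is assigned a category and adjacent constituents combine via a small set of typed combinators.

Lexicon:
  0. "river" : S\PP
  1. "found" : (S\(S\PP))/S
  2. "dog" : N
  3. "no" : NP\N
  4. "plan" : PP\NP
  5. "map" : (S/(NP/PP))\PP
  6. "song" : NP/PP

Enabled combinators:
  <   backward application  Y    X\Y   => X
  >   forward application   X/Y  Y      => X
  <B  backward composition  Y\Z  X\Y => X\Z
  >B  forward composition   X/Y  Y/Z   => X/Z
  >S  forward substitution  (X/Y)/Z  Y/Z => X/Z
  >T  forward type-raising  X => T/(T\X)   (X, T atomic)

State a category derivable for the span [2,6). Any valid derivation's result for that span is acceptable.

[0,7] S   <
  [0,1] "river" : S\PP
  [1,7] S\(S\PP)   >
    [1,2] "found" : (S\(S\PP))/S
    [2,7] S   >
      [2,6] S/(NP/PP)   <
        [2,5] PP   >
          [2,3] PP/(PP\N)   >T
            [2,3] "dog" : N
          [3,5] PP\N   <B
            [3,4] "no" : NP\N
            [4,5] "plan" : PP\NP
        [5,6] "map" : (S/(NP/PP))\PP
      [6,7] "song" : NP/PP

S/(NP/PP)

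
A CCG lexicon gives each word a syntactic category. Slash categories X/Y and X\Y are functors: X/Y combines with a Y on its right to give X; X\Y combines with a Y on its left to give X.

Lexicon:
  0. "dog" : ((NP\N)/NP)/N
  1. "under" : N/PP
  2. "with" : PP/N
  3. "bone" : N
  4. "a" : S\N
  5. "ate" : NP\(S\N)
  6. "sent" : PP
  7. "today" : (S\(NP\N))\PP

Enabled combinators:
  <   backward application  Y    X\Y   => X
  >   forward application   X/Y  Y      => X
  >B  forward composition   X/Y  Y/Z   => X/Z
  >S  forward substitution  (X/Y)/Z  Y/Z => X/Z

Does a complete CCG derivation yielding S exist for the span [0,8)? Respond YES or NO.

YES

[0,8] S   <
  [0,6] NP\N   >
    [0,4] (NP\N)/NP   >
      [0,1] "dog" : ((NP\N)/NP)/N
      [1,4] N   >
        [1,2] "under" : N/PP
        [2,4] PP   >
          [2,3] "with" : PP/N
          [3,4] "bone" : N
    [4,6] NP   <
      [4,5] "a" : S\N
      [5,6] "ate" : NP\(S\N)
  [6,8] S\(NP\N)   <
    [6,7] "sent" : PP
    [7,8] "today" : (S\(NP\N))\PP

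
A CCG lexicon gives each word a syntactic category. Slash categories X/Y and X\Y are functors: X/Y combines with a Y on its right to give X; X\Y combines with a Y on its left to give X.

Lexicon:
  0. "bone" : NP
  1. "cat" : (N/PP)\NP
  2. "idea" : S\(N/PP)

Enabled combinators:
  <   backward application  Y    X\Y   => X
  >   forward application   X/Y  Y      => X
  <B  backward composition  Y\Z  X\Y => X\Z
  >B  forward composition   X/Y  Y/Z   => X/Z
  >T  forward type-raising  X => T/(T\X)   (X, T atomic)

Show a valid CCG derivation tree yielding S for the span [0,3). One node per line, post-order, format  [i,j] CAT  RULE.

[0,3] S   <
  [0,1] "bone" : NP
  [1,3] S\NP   <B
    [1,2] "cat" : (N/PP)\NP
    [2,3] "idea" : S\(N/PP)

[0,1] NP  lex  "bone"
[1,2] (N/PP)\NP  lex  "cat"
[2,3] S\(N/PP)  lex  "idea"
[1,3] S\NP  <B  k=2
[0,3] S  <  k=1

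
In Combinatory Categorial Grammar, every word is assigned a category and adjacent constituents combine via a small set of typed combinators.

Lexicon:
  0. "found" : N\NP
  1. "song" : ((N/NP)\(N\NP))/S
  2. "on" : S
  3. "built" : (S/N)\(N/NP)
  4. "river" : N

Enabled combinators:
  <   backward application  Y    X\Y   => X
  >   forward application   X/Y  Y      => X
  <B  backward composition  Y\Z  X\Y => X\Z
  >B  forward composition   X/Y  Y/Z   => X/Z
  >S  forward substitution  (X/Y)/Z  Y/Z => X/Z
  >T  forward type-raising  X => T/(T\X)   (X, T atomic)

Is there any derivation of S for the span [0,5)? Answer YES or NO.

[0,5] S   >
  [0,4] S/N   <
    [0,3] N/NP   <
      [0,1] "found" : N\NP
      [1,3] (N/NP)\(N\NP)   >
        [1,2] "song" : ((N/NP)\(N\NP))/S
        [2,3] "on" : S
    [3,4] "built" : (S/N)\(N/NP)
  [4,5] "river" : N

YES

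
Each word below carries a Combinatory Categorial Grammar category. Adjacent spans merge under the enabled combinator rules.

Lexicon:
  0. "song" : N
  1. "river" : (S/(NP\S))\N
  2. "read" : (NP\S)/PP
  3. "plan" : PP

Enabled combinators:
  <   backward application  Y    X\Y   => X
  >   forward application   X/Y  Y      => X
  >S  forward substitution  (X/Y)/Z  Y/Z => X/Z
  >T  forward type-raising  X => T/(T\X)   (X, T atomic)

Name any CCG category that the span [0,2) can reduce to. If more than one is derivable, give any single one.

[0,4] S   >
  [0,2] S/(NP\S)   <
    [0,1] "song" : N
    [1,2] "river" : (S/(NP\S))\N
  [2,4] NP\S   >
    [2,3] "read" : (NP\S)/PP
    [3,4] "plan" : PP

S/(NP\S)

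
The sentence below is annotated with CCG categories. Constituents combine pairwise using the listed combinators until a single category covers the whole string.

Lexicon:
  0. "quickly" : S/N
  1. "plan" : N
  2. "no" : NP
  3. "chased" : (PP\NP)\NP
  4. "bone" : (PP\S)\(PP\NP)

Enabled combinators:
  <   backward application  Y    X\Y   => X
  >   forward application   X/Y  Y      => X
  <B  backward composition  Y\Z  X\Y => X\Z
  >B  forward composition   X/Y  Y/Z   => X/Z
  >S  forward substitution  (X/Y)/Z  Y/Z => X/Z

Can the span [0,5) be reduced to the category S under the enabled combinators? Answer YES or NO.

S/N N NP (PP\NP)\NP (PP\S)\(PP\NP)
CKY chart[0,5] = {PP}; S ∉ chart

NO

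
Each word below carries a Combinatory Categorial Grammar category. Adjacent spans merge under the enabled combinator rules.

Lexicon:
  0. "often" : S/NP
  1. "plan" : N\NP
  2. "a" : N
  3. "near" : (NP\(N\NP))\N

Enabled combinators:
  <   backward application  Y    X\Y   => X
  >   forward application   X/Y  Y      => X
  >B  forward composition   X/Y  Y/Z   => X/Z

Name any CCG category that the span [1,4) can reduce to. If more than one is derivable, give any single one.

NP

[0,4] S   >
  [0,1] "often" : S/NP
  [1,4] NP   <
    [1,2] "plan" : N\NP
    [2,4] NP\(N\NP)   <
      [2,3] "a" : N
      [3,4] "near" : (NP\(N\NP))\N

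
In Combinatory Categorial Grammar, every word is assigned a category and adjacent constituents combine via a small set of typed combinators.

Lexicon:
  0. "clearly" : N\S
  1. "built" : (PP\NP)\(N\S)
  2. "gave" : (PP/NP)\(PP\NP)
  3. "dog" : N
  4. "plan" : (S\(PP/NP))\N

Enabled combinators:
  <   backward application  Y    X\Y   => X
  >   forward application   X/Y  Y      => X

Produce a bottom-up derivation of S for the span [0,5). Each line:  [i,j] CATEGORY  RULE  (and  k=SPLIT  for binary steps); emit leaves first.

[0,1] N\S  lex  "clearly"
[1,2] (PP\NP)\(N\S)  lex  "built"
[0,2] PP\NP  <  k=1
[2,3] (PP/NP)\(PP\NP)  lex  "gave"
[0,3] PP/NP  <  k=2
[3,4] N  lex  "dog"
[4,5] (S\(PP/NP))\N  lex  "plan"
[3,5] S\(PP/NP)  <  k=4
[0,5] S  <  k=3

[0,5] S   <
  [0,3] PP/NP   <
    [0,2] PP\NP   <
      [0,1] "clearly" : N\S
      [1,2] "built" : (PP\NP)\(N\S)
    [2,3] "gave" : (PP/NP)\(PP\NP)
  [3,5] S\(PP/NP)   <
    [3,4] "dog" : N
    [4,5] "plan" : (S\(PP/NP))\N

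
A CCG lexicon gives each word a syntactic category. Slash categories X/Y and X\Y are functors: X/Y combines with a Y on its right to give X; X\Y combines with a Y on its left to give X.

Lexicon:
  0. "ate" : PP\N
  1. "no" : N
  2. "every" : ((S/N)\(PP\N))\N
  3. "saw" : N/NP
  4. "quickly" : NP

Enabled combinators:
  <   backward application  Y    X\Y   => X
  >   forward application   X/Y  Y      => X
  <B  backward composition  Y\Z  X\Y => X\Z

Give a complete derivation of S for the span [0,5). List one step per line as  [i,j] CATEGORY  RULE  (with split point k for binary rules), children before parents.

[0,5] S   >
  [0,3] S/N   <
    [0,1] "ate" : PP\N
    [1,3] (S/N)\(PP\N)   <
      [1,2] "no" : N
      [2,3] "every" : ((S/N)\(PP\N))\N
  [3,5] N   >
    [3,4] "saw" : N/NP
    [4,5] "quickly" : NP

[0,1] PP\N  lex  "ate"
[1,2] N  lex  "no"
[2,3] ((S/N)\(PP\N))\N  lex  "every"
[1,3] (S/N)\(PP\N)  <  k=2
[0,3] S/N  <  k=1
[3,4] N/NP  lex  "saw"
[4,5] NP  lex  "quickly"
[3,5] N  >  k=4
[0,5] S  >  k=3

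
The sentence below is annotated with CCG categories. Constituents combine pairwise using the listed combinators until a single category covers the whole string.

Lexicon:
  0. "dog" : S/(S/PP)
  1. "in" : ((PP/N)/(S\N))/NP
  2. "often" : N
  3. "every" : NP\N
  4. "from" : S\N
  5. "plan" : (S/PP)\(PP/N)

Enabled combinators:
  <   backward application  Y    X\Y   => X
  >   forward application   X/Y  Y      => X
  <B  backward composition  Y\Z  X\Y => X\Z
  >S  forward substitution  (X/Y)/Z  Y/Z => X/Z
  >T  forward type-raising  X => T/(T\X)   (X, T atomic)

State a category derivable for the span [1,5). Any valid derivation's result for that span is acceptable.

PP/N

[0,6] S   >
  [0,1] "dog" : S/(S/PP)
  [1,6] S/PP   <
    [1,5] PP/N   >
      [1,4] (PP/N)/(S\N)   >
        [1,2] "in" : ((PP/N)/(S\N))/NP
        [2,4] NP   <
          [2,3] "often" : N
          [3,4] "every" : NP\N
      [4,5] "from" : S\N
    [5,6] "plan" : (S/PP)\(PP/N)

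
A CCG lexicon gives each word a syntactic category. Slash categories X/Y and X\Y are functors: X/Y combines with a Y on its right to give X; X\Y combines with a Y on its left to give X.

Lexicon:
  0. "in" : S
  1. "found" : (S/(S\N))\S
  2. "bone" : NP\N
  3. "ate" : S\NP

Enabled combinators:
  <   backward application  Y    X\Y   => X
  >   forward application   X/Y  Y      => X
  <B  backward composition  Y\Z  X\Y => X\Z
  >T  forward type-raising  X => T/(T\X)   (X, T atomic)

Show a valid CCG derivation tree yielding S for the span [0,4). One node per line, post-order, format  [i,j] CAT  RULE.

[0,1] S  lex  "in"
[1,2] (S/(S\N))\S  lex  "found"
[0,2] S/(S\N)  <  k=1
[2,3] NP\N  lex  "bone"
[3,4] S\NP  lex  "ate"
[2,4] S\N  <B  k=3
[0,4] S  >  k=2

[0,4] S   >
  [0,2] S/(S\N)   <
    [0,1] "in" : S
    [1,2] "found" : (S/(S\N))\S
  [2,4] S\N   <B
    [2,3] "bone" : NP\N
    [3,4] "ate" : S\NP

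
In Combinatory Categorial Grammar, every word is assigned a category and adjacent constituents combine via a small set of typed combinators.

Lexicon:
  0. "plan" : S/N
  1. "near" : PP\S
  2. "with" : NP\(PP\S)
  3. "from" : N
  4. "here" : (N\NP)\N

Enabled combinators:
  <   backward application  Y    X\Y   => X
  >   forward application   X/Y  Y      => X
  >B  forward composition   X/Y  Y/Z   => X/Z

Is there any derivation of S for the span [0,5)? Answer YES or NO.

YES

[0,5] S   >
  [0,1] "plan" : S/N
  [1,5] N   <
    [1,3] NP   <
      [1,2] "near" : PP\S
      [2,3] "with" : NP\(PP\S)
    [3,5] N\NP   <
      [3,4] "from" : N
      [4,5] "here" : (N\NP)\N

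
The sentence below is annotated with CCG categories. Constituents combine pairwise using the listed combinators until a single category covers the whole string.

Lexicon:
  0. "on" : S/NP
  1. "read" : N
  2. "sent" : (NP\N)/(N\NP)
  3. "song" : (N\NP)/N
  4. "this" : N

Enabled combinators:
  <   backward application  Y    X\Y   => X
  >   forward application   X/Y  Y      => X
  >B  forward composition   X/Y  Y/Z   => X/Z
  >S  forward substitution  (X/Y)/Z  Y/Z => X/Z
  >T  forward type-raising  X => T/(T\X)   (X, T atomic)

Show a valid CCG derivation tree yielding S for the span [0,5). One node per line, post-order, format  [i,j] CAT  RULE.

[0,5] S   >
  [0,1] "on" : S/NP
  [1,5] NP   >
    [1,2] NP/(NP\N)   >T
      [1,2] "read" : N
    [2,5] NP\N   >
      [2,3] "sent" : (NP\N)/(N\NP)
      [3,5] N\NP   >
        [3,4] "song" : (N\NP)/N
        [4,5] "this" : N

[0,1] S/NP  lex  "on"
[1,2] N  lex  "read"
[1,2] NP/(NP\N)  >T
[2,3] (NP\N)/(N\NP)  lex  "sent"
[3,4] (N\NP)/N  lex  "song"
[4,5] N  lex  "this"
[3,5] N\NP  >  k=4
[2,5] NP\N  >  k=3
[1,5] NP  >  k=2
[0,5] S  >  k=1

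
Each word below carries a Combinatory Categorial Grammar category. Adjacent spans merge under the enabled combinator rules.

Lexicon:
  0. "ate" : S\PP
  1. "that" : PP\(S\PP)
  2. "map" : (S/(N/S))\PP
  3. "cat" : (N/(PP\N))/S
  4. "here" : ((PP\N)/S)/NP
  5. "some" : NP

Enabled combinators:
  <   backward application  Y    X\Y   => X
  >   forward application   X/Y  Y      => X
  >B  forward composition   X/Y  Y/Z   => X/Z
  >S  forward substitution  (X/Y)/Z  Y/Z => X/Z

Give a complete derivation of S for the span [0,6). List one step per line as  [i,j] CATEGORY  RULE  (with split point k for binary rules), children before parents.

[0,1] S\PP  lex  "ate"
[1,2] PP\(S\PP)  lex  "that"
[0,2] PP  <  k=1
[2,3] (S/(N/S))\PP  lex  "map"
[0,3] S/(N/S)  <  k=2
[3,4] (N/(PP\N))/S  lex  "cat"
[4,5] ((PP\N)/S)/NP  lex  "here"
[5,6] NP  lex  "some"
[4,6] (PP\N)/S  >  k=5
[3,6] N/S  >S  k=4
[0,6] S  >  k=3

[0,6] S   >
  [0,3] S/(N/S)   <
    [0,2] PP   <
      [0,1] "ate" : S\PP
      [1,2] "that" : PP\(S\PP)
    [2,3] "map" : (S/(N/S))\PP
  [3,6] N/S   >S
    [3,4] "cat" : (N/(PP\N))/S
    [4,6] (PP\N)/S   >
      [4,5] "here" : ((PP\N)/S)/NP
      [5,6] "some" : NP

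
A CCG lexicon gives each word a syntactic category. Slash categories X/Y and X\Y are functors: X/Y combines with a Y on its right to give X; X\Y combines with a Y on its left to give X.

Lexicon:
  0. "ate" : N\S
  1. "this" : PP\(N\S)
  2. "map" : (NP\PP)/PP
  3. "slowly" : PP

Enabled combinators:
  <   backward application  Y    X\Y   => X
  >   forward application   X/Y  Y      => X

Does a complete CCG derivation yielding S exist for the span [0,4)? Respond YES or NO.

NO

N\S PP\(N\S) (NP\PP)/PP PP
CKY chart[0,4] = {NP}; S ∉ chart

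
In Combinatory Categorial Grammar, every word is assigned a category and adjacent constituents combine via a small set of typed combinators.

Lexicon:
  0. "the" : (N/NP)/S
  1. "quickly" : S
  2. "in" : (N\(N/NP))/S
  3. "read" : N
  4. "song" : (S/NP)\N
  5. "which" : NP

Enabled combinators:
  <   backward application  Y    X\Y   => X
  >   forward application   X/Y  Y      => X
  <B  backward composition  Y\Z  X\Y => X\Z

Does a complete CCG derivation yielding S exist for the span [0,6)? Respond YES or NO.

NO

(N/NP)/S S (N\(N/NP))/S N (S/NP)\N NP
CKY chart[0,6] = {N}; S ∉ chart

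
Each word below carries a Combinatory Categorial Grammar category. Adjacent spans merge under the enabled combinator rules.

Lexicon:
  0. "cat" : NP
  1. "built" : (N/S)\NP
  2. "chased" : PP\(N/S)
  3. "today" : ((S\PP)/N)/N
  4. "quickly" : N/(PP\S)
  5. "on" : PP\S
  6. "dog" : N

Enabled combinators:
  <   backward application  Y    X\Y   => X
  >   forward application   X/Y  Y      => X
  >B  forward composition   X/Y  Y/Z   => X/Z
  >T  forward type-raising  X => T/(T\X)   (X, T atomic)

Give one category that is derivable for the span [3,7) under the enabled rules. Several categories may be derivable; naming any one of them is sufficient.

[0,7] S   <
  [0,3] PP   <
    [0,2] N/S   <
      [0,1] "cat" : NP
      [1,2] "built" : (N/S)\NP
    [2,3] "chased" : PP\(N/S)
  [3,7] S\PP   >
    [3,6] (S\PP)/N   >
      [3,4] "today" : ((S\PP)/N)/N
      [4,6] N   >
        [4,5] "quickly" : N/(PP\S)
        [5,6] "on" : PP\S
    [6,7] "dog" : N

S\PP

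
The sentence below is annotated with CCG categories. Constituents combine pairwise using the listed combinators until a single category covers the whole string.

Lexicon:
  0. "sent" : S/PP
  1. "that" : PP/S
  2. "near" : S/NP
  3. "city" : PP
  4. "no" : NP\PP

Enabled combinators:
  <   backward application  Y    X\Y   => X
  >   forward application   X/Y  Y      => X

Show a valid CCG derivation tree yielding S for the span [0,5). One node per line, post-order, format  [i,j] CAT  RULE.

[0,5] S   >
  [0,1] "sent" : S/PP
  [1,5] PP   >
    [1,2] "that" : PP/S
    [2,5] S   >
      [2,3] "near" : S/NP
      [3,5] NP   <
        [3,4] "city" : PP
        [4,5] "no" : NP\PP

[0,1] S/PP  lex  "sent"
[1,2] PP/S  lex  "that"
[2,3] S/NP  lex  "near"
[3,4] PP  lex  "city"
[4,5] NP\PP  lex  "no"
[3,5] NP  <  k=4
[2,5] S  >  k=3
[1,5] PP  >  k=2
[0,5] S  >  k=1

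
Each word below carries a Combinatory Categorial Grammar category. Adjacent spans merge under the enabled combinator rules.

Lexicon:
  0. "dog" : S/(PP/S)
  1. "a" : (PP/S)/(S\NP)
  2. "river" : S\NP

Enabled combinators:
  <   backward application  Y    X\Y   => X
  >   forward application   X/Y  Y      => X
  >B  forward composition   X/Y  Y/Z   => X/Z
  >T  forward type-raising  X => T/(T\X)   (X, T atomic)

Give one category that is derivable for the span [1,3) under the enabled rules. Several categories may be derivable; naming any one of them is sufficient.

PP/S

[0,3] S   >
  [0,1] "dog" : S/(PP/S)
  [1,3] PP/S   >
    [1,2] "a" : (PP/S)/(S\NP)
    [2,3] "river" : S\NP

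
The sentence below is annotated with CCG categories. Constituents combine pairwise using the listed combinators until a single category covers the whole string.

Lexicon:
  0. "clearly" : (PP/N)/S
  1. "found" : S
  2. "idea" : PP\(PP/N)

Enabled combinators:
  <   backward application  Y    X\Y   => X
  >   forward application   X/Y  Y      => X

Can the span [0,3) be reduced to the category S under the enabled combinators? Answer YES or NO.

NO

(PP/N)/S S PP\(PP/N)
CKY chart[0,3] = {PP}; S ∉ chart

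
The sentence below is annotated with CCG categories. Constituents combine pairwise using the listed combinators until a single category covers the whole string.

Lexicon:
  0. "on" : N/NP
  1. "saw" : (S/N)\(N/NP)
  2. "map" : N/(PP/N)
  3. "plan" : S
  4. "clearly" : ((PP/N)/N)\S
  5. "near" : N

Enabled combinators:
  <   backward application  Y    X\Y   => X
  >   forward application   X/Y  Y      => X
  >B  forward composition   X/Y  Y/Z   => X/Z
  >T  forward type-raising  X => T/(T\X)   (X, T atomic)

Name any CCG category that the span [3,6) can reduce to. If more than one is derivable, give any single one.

PP/N

[0,6] S   >
  [0,2] S/N   <
    [0,1] "on" : N/NP
    [1,2] "saw" : (S/N)\(N/NP)
  [2,6] N   >
    [2,3] "map" : N/(PP/N)
    [3,6] PP/N   >
      [3,5] (PP/N)/N   <
        [3,4] "plan" : S
        [4,5] "clearly" : ((PP/N)/N)\S
      [5,6] "near" : N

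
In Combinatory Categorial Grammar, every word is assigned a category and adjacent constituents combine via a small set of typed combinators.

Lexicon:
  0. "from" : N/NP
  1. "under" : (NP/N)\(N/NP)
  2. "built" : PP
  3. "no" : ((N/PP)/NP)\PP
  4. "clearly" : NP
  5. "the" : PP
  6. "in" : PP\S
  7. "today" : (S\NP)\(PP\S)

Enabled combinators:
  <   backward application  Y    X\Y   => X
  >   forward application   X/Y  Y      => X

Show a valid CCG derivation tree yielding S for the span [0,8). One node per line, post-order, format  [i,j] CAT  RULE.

[0,8] S   <
  [0,6] NP   >
    [0,2] NP/N   <
      [0,1] "from" : N/NP
      [1,2] "under" : (NP/N)\(N/NP)
    [2,6] N   >
      [2,5] N/PP   >
        [2,4] (N/PP)/NP   <
          [2,3] "built" : PP
          [3,4] "no" : ((N/PP)/NP)\PP
        [4,5] "clearly" : NP
      [5,6] "the" : PP
  [6,8] S\NP   <
    [6,7] "in" : PP\S
    [7,8] "today" : (S\NP)\(PP\S)

[0,1] N/NP  lex  "from"
[1,2] (NP/N)\(N/NP)  lex  "under"
[0,2] NP/N  <  k=1
[2,3] PP  lex  "built"
[3,4] ((N/PP)/NP)\PP  lex  "no"
[2,4] (N/PP)/NP  <  k=3
[4,5] NP  lex  "clearly"
[2,5] N/PP  >  k=4
[5,6] PP  lex  "the"
[2,6] N  >  k=5
[0,6] NP  >  k=2
[6,7] PP\S  lex  "in"
[7,8] (S\NP)\(PP\S)  lex  "today"
[6,8] S\NP  <  k=7
[0,8] S  <  k=6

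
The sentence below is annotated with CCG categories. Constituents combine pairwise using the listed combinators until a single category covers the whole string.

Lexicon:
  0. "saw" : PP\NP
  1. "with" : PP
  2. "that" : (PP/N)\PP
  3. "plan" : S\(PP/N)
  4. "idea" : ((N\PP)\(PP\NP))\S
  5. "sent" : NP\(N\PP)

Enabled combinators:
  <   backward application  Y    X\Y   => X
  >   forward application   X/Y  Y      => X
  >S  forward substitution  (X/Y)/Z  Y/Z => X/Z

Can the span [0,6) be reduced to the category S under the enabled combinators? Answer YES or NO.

NO

PP\NP PP (PP/N)\PP S\(PP/N) ((N\PP)\(PP\NP))\S NP\(N\PP)
CKY chart[0,6] = {NP}; S ∉ chart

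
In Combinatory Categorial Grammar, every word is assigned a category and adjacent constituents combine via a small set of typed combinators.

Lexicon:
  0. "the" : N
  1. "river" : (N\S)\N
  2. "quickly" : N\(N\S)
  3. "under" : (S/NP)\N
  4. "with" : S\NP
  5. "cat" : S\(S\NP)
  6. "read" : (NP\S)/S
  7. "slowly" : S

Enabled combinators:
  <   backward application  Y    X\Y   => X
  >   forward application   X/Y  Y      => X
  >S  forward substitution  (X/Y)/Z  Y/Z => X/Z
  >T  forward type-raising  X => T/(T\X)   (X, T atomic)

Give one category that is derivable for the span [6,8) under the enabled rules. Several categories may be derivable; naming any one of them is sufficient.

[0,8] S   >
  [0,4] S/NP   <
    [0,3] N   <
      [0,2] N\S   <
        [0,1] "the" : N
        [1,2] "river" : (N\S)\N
      [2,3] "quickly" : N\(N\S)
    [3,4] "under" : (S/NP)\N
  [4,8] NP   <
    [4,6] S   <
      [4,5] "with" : S\NP
      [5,6] "cat" : S\(S\NP)
    [6,8] NP\S   >
      [6,7] "read" : (NP\S)/S
      [7,8] "slowly" : S

NP\S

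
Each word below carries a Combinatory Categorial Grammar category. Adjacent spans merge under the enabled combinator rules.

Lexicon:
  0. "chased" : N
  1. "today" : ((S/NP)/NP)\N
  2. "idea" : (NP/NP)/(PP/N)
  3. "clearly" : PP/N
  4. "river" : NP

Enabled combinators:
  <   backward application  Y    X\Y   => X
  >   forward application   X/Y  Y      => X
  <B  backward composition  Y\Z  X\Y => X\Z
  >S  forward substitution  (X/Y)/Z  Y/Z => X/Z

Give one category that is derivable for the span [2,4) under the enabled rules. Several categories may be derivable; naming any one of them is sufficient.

[0,5] S   >
  [0,4] S/NP   >S
    [0,2] (S/NP)/NP   <
      [0,1] "chased" : N
      [1,2] "today" : ((S/NP)/NP)\N
    [2,4] NP/NP   >
      [2,3] "idea" : (NP/NP)/(PP/N)
      [3,4] "clearly" : PP/N
  [4,5] "river" : NP

NP/NP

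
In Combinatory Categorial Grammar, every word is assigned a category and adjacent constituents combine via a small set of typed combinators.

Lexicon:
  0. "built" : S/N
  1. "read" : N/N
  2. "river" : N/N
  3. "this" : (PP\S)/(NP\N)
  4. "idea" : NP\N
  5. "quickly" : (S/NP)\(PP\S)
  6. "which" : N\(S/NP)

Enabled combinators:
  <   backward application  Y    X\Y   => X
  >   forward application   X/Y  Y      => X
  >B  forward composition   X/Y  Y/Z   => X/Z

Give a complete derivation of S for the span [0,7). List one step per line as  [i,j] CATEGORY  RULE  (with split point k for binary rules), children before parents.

[0,1] S/N  lex  "built"
[1,2] N/N  lex  "read"
[0,2] S/N  >B  k=1
[2,3] N/N  lex  "river"
[0,3] S/N  >B  k=2
[3,4] (PP\S)/(NP\N)  lex  "this"
[4,5] NP\N  lex  "idea"
[3,5] PP\S  >  k=4
[5,6] (S/NP)\(PP\S)  lex  "quickly"
[3,6] S/NP  <  k=5
[6,7] N\(S/NP)  lex  "which"
[3,7] N  <  k=6
[0,7] S  >  k=3

[0,7] S   >
  [0,3] S/N   >B
    [0,2] S/N   >B
      [0,1] "built" : S/N
      [1,2] "read" : N/N
    [2,3] "river" : N/N
  [3,7] N   <
    [3,6] S/NP   <
      [3,5] PP\S   >
        [3,4] "this" : (PP\S)/(NP\N)
        [4,5] "idea" : NP\N
      [5,6] "quickly" : (S/NP)\(PP\S)
    [6,7] "which" : N\(S/NP)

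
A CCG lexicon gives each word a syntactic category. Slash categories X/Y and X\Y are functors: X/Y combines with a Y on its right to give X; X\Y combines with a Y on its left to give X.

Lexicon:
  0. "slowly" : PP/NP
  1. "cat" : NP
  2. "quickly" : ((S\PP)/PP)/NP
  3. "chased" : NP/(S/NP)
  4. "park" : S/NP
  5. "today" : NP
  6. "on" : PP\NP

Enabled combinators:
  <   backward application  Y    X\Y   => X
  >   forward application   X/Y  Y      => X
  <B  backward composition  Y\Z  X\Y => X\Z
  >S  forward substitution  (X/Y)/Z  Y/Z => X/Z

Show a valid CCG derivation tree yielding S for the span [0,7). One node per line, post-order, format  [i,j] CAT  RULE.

[0,1] PP/NP  lex  "slowly"
[1,2] NP  lex  "cat"
[0,2] PP  >  k=1
[2,3] ((S\PP)/PP)/NP  lex  "quickly"
[3,4] NP/(S/NP)  lex  "chased"
[4,5] S/NP  lex  "park"
[3,5] NP  >  k=4
[2,5] (S\PP)/PP  >  k=3
[5,6] NP  lex  "today"
[6,7] PP\NP  lex  "on"
[5,7] PP  <  k=6
[2,7] S\PP  >  k=5
[0,7] S  <  k=2

[0,7] S   <
  [0,2] PP   >
    [0,1] "slowly" : PP/NP
    [1,2] "cat" : NP
  [2,7] S\PP   >
    [2,5] (S\PP)/PP   >
      [2,3] "quickly" : ((S\PP)/PP)/NP
      [3,5] NP   >
        [3,4] "chased" : NP/(S/NP)
        [4,5] "park" : S/NP
    [5,7] PP   <
      [5,6] "today" : NP
      [6,7] "on" : PP\NP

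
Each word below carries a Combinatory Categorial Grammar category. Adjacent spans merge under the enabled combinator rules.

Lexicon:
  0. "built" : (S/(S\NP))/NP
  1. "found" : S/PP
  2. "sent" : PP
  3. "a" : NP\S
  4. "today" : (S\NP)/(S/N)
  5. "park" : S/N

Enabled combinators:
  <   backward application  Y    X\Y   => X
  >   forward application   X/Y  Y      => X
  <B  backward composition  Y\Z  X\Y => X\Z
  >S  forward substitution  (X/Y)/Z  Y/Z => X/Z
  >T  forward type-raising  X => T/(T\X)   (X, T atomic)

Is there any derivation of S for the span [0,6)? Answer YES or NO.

YES

[0,6] S   >
  [0,4] S/(S\NP)   >
    [0,1] "built" : (S/(S\NP))/NP
    [1,4] NP   <
      [1,3] S   >
        [1,2] "found" : S/PP
        [2,3] "sent" : PP
      [3,4] "a" : NP\S
  [4,6] S\NP   >
    [4,5] "today" : (S\NP)/(S/N)
    [5,6] "park" : S/N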